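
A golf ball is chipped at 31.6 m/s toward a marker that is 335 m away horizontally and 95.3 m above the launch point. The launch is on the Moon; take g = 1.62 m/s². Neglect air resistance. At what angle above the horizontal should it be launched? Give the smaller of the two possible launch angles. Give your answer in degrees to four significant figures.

Trajectory: y = x tanθ − g x² (1 + tan²θ)/(2v₀²). With x = 335, y = 95.3, v₀ = 31.6, g = 1.62:
91.03 tan²θ − 335 tanθ + (186.3) = 0.
tanθ = [335 ± √(335² − 4 × 91.03 × (186.3))] / (2 × 91.03) = (335 ± 210.7) / 182.1, giving tanθ = 0.6830 or 2.997.
θ = 34.33° or 71.55°; the smaller is 34.33°.

34.33°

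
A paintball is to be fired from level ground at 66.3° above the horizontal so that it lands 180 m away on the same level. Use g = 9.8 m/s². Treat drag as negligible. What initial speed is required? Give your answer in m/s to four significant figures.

48.95 m/s

From R = (v₀² / g) sin 2θ: v₀ = √(gR / sin 2θ).
v₀ = √(9.80 × 180 / sin 132.6°) = √(1764 / 0.7361) = √2396.4 = 48.95 m/s.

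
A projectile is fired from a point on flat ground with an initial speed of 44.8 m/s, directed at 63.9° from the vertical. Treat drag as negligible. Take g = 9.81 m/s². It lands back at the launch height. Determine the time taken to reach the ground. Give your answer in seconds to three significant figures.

Resolve: vₓ = 44.80 sin 63.9° = 40.23 m/s and v_y0 = 44.80 cos 63.9° = 19.71 m/s.
It returns to y = 0 when t = 2 v_y0 / g = 2(19.71)/9.81 = 4.018 s.

4.02 s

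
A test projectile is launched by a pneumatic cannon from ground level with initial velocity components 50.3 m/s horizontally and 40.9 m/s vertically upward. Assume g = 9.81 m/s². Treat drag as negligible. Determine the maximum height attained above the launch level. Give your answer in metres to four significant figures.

At the apex v_y = 0, so H = v_y0²/(2g) = 40.90²/19.62 = 85.26 m.

85.26 m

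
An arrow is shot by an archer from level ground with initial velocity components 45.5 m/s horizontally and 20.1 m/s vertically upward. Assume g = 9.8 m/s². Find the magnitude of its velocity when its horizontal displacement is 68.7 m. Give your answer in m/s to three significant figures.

45.8 m/s

x = vₓ t ⇒ t = 68.7/45.50 = 1.510 s.
Vertical velocity there: v_y = v_y0 − g t = 20.10 − 9.80 × 1.510 = 5.303 m/s.
Speed: √(vₓ² + v_y²) = √(45.50² + 5.303²) = 45.81 m/s.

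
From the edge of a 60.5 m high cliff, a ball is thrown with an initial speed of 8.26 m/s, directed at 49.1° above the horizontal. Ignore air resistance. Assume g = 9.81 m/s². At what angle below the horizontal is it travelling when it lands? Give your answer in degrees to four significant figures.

Horizontal component vₓ = 8.260 cos 49.1° = 5.408 m/s; vertical v_y0 = 8.260 sin 49.1° = 6.243 m/s.
The projectile lands when y = 60.5 + (6.243) t − ½·9.81·t² = 0. Positive root: t = (6.243 + √(6.243² + 2·9.81·60.5)) / 9.81 = (6.243 + 35.01) / 9.81 = 4.206 s.
At impact: v_y = v_y0 − g t = −35.01 m/s; vₓ = 5.408 m/s.
Angle below horizontal: arctan(|v_y|/vₓ) = arctan(35.01/5.408) = 81.22°.

81.22°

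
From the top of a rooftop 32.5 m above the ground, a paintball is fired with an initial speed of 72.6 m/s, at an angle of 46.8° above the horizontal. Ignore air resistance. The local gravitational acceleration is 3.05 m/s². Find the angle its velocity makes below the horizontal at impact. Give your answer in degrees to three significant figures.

Components: vₓ = 72.60 cos 46.8° = 49.70 m/s, v_y0 = 72.60 sin 46.8° = 52.92 m/s.
The projectile lands when y = 32.5 + (52.92) t − ½·3.05·t² = 0. Positive root: t = (52.92 + √(52.92² + 2·3.05·32.5)) / 3.05 = (52.92 + 54.76) / 3.05 = 35.31 s.
At impact: v_y = v_y0 − g t = −54.76 m/s; vₓ = 49.70 m/s.
Angle below horizontal: arctan(|v_y|/vₓ) = arctan(54.76/49.70) = 47.78°.

47.8°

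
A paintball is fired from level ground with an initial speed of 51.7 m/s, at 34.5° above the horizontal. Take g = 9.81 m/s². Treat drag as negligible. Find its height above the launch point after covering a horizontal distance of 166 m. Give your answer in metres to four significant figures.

vₓ = 51.70 cos 34.5° = 42.61 m/s; v_y0 = 51.70 sin 34.5° = 29.28 m/s.
x = vₓ t ⇒ t = 166/42.61 = 3.896 s.
Height: y = v_y0 t − ½ g t² = 29.28 × 3.896 − 4.905 × 3.896² = 114.1 − 74.45 = 39.63 m.

39.63 m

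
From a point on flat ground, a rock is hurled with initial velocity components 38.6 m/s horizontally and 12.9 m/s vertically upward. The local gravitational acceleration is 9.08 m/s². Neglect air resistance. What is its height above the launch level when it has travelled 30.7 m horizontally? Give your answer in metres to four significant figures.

7.388 m

Time to reach x = 30.7 m: t = x/vₓ = 30.7/38.60 = 0.7953 s.
Height: y = v_y0 t − ½ g t² = 12.90 × 0.7953 − 4.540 × 0.7953² = 10.26 − 2.872 = 7.388 m.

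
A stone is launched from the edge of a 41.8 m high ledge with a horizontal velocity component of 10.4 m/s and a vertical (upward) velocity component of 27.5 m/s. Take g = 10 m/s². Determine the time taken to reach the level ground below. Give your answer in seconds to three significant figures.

Vertical motion (up positive, ground at y = 0): 5.000 t² − (27.50) t − 41.8 = 0, so t = (27.50 + √(27.50² + 2·10.0·41.8)) / 10.0 = (27.50 + 39.90) / 10.0 = 6.740 s.

6.74 s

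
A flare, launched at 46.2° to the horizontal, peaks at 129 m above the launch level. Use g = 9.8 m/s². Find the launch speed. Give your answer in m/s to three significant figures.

At the peak v_y = 0, so v_y0 = √(2gH) = √(2 × 9.80 × 129) = 50.28 m/s.
v_y0 = v₀ sin θ ⇒ v₀ = 50.28 / sin 46.2° = 69.67 m/s.

69.7 m/s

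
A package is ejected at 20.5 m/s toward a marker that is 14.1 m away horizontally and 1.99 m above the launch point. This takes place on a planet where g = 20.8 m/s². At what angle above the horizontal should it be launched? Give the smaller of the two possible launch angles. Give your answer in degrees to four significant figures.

32.11°

Trajectory: y = x tanθ − g x² (1 + tan²θ)/(2v₀²). With x = 14.1, y = 1.99, v₀ = 20.5, g = 20.8:
4.920 tan²θ − 14.1 tanθ + (6.910) = 0.
tanθ = [14.1 ± √(14.1² − 4 × 4.920 × (6.910))] / (2 × 4.920) = (14.1 ± 7.926) / 9.840, giving tanθ = 0.6274 or 2.238.
θ = 32.11° or 65.93°; the smaller is 32.11°.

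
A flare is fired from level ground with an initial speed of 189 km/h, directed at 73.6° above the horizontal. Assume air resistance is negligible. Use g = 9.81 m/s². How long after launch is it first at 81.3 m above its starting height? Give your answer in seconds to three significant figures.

Convert: 189 km/h = 189/3.6 = 52.50 m/s.
vₓ = 52.50 cos 73.6° = 14.82 m/s; v_y0 = 52.50 sin 73.6° = 50.36 m/s.
Height y(t) = 50.36 t − 4.905 t² = 81.3 gives 4.905 t² − 50.36 t + 81.3 = 0.
Quadratic formula: t = (50.36 ± √941.42) / 9.81 = (50.36 ± 30.68) / 9.81 → t = 2.006 s or 8.262 s.
The first (ascending) time is 2.006 s.

2.01 s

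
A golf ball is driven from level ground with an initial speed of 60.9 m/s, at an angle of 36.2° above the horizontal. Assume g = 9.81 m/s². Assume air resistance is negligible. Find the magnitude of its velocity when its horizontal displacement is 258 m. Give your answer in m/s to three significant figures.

51.5 m/s

Components: vₓ = 60.90 cos 36.2° = 49.14 m/s, v_y0 = 60.90 sin 36.2° = 35.97 m/s.
Time to reach x = 258 m: t = x/vₓ = 258/49.14 = 5.250 s.
Vertical velocity there: v_y = v_y0 − g t = 35.97 − 9.81 × 5.250 = −15.53 m/s.
Speed: √(vₓ² + v_y²) = √(49.14² + 15.53²) = 51.54 m/s.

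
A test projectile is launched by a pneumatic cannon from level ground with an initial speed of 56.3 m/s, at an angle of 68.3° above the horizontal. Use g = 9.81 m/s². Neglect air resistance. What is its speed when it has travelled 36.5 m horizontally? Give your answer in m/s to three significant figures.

Components: vₓ = 56.30 cos 68.3° = 20.82 m/s, v_y0 = 56.30 sin 68.3° = 52.31 m/s.
Time to reach x = 36.5 m: t = x/vₓ = 36.5/20.82 = 1.753 s.
Vertical velocity there: v_y = v_y0 − g t = 52.31 − 9.81 × 1.753 = 35.11 m/s.
Speed: √(vₓ² + v_y²) = √(20.82² + 35.11²) = 40.82 m/s.

40.8 m/s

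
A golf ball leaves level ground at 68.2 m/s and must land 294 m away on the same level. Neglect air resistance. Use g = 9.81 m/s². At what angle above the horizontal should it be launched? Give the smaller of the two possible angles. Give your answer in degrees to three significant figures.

From R = (v₀²/g) sin 2θ: sin 2θ = 9.81 × 294 / 4651.2 = 0.6201.
2θ = 38.32° or 180° − 38.32° = 141.7°, so θ = 19.16° or 70.84°.
The smaller angle is 19.16°.

19.2°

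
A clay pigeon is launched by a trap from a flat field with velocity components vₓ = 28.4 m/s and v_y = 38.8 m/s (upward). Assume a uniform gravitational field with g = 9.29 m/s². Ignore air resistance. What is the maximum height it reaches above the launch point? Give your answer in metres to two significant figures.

81 m

At the apex v_y = 0, so H = v_y0²/(2g) = 38.80²/18.58 = 81.02 m.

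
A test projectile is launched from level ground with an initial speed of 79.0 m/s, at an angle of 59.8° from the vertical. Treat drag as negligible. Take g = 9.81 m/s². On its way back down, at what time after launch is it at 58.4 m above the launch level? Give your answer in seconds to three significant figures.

6.17 s

Horizontal component vₓ = 79.00 sin 59.8° = 68.28 m/s; vertical v_y0 = 79.00 cos 59.8° = 39.74 m/s.
Require v_y0 t − ½ g t² = 58.4, i.e. 4.905 t² − 39.74 t + 58.4 = 0.
t = [39.74 ± √(39.74² − 2·9.81·58.4)] / 9.81 = (39.74 ± 20.82) / 9.81, so t = 1.929 s or t = 6.173 s.
The descending-branch root is 6.173 s.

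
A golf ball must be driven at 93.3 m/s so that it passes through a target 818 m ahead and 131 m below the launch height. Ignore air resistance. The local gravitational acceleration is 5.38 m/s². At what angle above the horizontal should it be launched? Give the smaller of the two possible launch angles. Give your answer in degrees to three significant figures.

5.42°

Trajectory: y = x tanθ − g x² (1 + tan²θ)/(2v₀²). With x = 818, y = −131, v₀ = 93.3, g = 5.38:
206.8 tan²θ − 818 tanθ + (75.77) = 0.
tanθ = [818 ± √(818² − 4 × 206.8 × (75.77))] / (2 × 206.8) = (818 ± 778.8) / 413.5, giving tanθ = 0.09491 or 3.861.
θ = 5.422° or 75.48°; the smaller is 5.422°.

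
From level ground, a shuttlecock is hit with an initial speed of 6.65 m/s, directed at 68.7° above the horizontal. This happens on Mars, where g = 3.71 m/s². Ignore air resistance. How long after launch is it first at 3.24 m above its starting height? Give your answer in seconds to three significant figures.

Components: vₓ = 6.650 cos 68.7° = 2.416 m/s, v_y0 = 6.650 sin 68.7° = 6.196 m/s.
Require v_y0 t − ½ g t² = 3.24, i.e. 1.855 t² − 6.196 t + 3.24 = 0.
t = [6.196 ± √(6.196² − 2·3.71·3.24)] / 3.71 = (6.196 ± 3.788) / 3.71, so t = 0.6491 s or t = 2.691 s.
The first (ascending) time is 0.6491 s.

0.649 s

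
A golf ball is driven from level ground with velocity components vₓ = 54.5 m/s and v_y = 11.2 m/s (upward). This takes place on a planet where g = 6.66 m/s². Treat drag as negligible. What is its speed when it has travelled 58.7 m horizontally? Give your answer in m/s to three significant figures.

54.6 m/s

At x = 58.7 m, t = x/vₓ = 58.7/54.50 = 1.077 s.
Vertical velocity there: v_y = v_y0 − g t = 11.20 − 6.66 × 1.077 = 4.027 m/s.
Speed: √(vₓ² + v_y²) = √(54.50² + 4.027²) = 54.65 m/s.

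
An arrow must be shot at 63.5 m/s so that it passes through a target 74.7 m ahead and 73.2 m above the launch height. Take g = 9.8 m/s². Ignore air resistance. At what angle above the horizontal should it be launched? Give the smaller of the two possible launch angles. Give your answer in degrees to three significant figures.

50.2°

Trajectory: y = x tanθ − g x² (1 + tan²θ)/(2v₀²). With x = 74.7, y = 73.2, v₀ = 63.5, g = 9.80:
6.781 tan²θ − 74.7 tanθ + (79.98) = 0.
tanθ = [74.7 ± √(74.7² − 4 × 6.781 × (79.98))] / (2 × 6.781) = (74.7 ± 58.40) / 13.56, giving tanθ = 1.202 or 9.814.
θ = 50.24° or 84.18°; the smaller is 50.24°.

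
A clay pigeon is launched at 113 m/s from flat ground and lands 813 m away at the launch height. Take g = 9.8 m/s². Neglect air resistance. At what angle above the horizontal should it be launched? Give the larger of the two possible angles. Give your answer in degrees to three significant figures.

Level-ground range R = v₀² sin(2θ)/g ⇒ sin(2θ) = gR/v₀² = 9.80 × 813 / 113² = 0.6240.
2θ = 38.61° or 180° − 38.61° = 141.4°, so θ = 19.30° or 70.70°.
The larger angle is 70.70°.

70.7°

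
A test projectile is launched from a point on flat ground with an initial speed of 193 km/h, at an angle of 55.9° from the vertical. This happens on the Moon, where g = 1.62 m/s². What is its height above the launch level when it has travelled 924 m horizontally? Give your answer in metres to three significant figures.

275 m

Convert: 193 km/h = 193/3.6 = 53.61 m/s.
vₓ = 53.61 sin 55.9° = 44.39 m/s; v_y0 = 53.61 cos 55.9° = 30.06 m/s.
At x = 924 m, t = x/vₓ = 924/44.39 = 20.81 s.
Height: y = v_y0 t − ½ g t² = 30.06 × 20.81 − 0.8100 × 20.81² = 625.6 − 350.9 = 274.7 m.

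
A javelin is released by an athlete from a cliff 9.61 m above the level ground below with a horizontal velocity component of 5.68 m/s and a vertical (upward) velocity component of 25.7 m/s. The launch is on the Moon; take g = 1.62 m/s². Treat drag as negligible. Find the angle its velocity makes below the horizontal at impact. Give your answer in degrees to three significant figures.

Vertical motion (up positive, ground at y = 0): 0.8100 t² − (25.70) t − 9.61 = 0, so t = (25.70 + √(25.70² + 2·1.62·9.61)) / 1.62 = (25.70 + 26.30) / 1.62 = 32.10 s.
At impact: v_y = v_y0 − g t = −26.30 m/s; vₓ = 5.680 m/s.
Angle below horizontal: arctan(|v_y|/vₓ) = arctan(26.30/5.680) = 77.81°.

77.8°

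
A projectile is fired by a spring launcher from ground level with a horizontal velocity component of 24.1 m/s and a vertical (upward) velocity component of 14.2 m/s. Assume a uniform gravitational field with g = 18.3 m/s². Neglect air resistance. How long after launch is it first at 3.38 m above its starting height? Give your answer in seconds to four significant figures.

Set y = v_y0 t − ½ g t² = 3.38: 9.150 t² − 14.20 t + 3.38 = 0.
Quadratic formula: t = (14.20 ± √77.932) / 18.3 = (14.20 ± 8.828) / 18.3 → t = 0.2936 s or 1.258 s.
The first (ascending) time is 0.2936 s.

0.2936 s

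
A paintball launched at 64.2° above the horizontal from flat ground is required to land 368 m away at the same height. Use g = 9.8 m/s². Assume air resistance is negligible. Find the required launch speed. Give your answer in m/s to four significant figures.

On level ground R = v₀² sin 2θ / g ⇒ v₀ = √(gR / sin 2θ).
v₀ = √(9.80 × 368 / sin 128.4°) = √(3606 / 0.7837) = √4601.8 = 67.84 m/s.

67.84 m/s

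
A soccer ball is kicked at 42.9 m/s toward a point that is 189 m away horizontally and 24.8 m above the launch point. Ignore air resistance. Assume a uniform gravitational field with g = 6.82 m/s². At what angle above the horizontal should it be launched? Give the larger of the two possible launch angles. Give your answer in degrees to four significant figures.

Trajectory: y = x tanθ − g x² (1 + tan²θ)/(2v₀²). With x = 189, y = 24.8, v₀ = 42.9, g = 6.82:
66.19 tan²θ − 189 tanθ + (90.99) = 0.
tanθ = [189 ± √(189² − 4 × 66.19 × (90.99))] / (2 × 66.19) = (189 ± 107.9) / 132.4, giving tanθ = 0.6130 or 2.243.
θ = 31.51° or 65.97°; the larger is 65.97°.

65.97°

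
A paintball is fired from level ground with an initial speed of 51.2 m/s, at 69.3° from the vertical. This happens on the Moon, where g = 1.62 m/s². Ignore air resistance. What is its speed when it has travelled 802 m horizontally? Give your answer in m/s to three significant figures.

Resolve: vₓ = 51.20 sin 69.3° = 47.89 m/s and v_y0 = 51.20 cos 69.3° = 18.10 m/s.
Time to reach x = 802 m: t = x/vₓ = 802/47.89 = 16.75 s.
Vertical velocity there: v_y = v_y0 − g t = 18.10 − 1.62 × 16.75 = −9.029 m/s.
Speed: √(vₓ² + v_y²) = √(47.89² + 9.029²) = 48.74 m/s.

48.7 m/s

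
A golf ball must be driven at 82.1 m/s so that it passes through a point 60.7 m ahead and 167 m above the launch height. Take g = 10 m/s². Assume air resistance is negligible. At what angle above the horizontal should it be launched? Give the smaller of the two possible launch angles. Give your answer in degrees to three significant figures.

Trajectory: y = x tanθ − g x² (1 + tan²θ)/(2v₀²). With x = 60.7, y = 167, v₀ = 82.1, g = 10.0:
2.733 tan²θ − 60.7 tanθ + (169.7) = 0.
tanθ = [60.7 ± √(60.7² − 4 × 2.733 × (169.7))] / (2 × 2.733) = (60.7 ± 42.77) / 5.466, giving tanθ = 3.281 or 18.93.
θ = 73.05° or 86.98°; the smaller is 73.05°.

73.0°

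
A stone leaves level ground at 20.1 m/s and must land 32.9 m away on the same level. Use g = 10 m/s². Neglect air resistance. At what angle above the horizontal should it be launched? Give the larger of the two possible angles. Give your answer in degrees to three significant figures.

62.7°

R = v₀² sin 2θ / g gives sin 2θ = gR/v₀² = 10.0·32.9/20.1² = 0.8143.
2θ = 54.52° or 180° − 54.52° = 125.5°, so θ = 27.26° or 62.74°.
The larger angle is 62.74°.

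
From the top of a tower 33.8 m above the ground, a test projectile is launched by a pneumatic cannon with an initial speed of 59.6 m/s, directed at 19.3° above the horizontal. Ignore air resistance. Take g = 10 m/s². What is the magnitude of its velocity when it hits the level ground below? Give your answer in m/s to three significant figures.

vₓ = 59.60 cos 19.3° = 56.25 m/s; v_y0 = 59.60 sin 19.3° = 19.70 m/s.
Vertical motion (up positive, ground at y = 0): 5.000 t² − (19.70) t − 33.8 = 0, so t = (19.70 + √(19.70² + 2·10.0·33.8)) / 10.0 = (19.70 + 32.62) / 10.0 = 5.232 s.
Vertical velocity at impact: v_y = v_y0 − g t = 19.70 − 10.0 × 5.232 = −32.62 m/s.
Speed: |v| = √(vₓ² + v_y²) = √(56.25² + 32.62²) = 65.02 m/s.

65.0 m/s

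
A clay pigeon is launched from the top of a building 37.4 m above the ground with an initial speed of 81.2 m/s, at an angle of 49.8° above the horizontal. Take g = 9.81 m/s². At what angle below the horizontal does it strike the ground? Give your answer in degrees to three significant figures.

Resolve: vₓ = 81.20 cos 49.8° = 52.41 m/s and v_y0 = 81.20 sin 49.8° = 62.02 m/s.
With up positive and y = 0 at the ground: y(t) = 37.4 + (62.02) t − 4.905 t². Setting y = 0 and taking the positive root: t = [62.02 + √(62.02² + 2·9.81·37.4)] / 9.81 = (62.02 + 67.68) / 9.81 = 13.22 s.
At impact: v_y = v_y0 − g t = −67.68 m/s; vₓ = 52.41 m/s.
Angle below horizontal: arctan(|v_y|/vₓ) = arctan(67.68/52.41) = 52.25°.

52.2°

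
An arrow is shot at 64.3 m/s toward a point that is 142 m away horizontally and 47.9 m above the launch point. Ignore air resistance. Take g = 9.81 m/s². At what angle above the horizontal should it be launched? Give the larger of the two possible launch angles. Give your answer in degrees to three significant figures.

Trajectory: y = x tanθ − g x² (1 + tan²θ)/(2v₀²). With x = 142, y = 47.9, v₀ = 64.3, g = 9.81:
23.92 tan²θ − 142 tanθ + (71.82) = 0.
tanθ = [142 ± √(142² − 4 × 23.92 × (71.82))] / (2 × 23.92) = (142 ± 115.3) / 47.84, giving tanθ = 0.5583 or 5.378.
θ = 29.17° or 79.47°; the larger is 79.47°.

79.5°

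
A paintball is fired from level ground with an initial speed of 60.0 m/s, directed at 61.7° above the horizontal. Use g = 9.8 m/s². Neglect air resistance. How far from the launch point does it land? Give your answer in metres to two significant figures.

310 m

Resolve: vₓ = 60.00 cos 61.7° = 28.45 m/s and v_y0 = 60.00 sin 61.7° = 52.83 m/s.
Flight time T = 2 v_y0 / g = 10.78 s.
Horizontal distance R = vₓ T = 28.45 × 10.78 = 306.7 m.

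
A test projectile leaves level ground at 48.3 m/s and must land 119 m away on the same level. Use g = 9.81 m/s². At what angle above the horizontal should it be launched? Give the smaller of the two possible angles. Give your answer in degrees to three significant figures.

15.0°

Level-ground range R = v₀² sin(2θ)/g ⇒ sin(2θ) = gR/v₀² = 9.81 × 119 / 48.3² = 0.5004.
2θ = 30.03° or 180° − 30.03° = 150.0°, so θ = 15.01° or 74.99°.
The smaller angle is 15.01°.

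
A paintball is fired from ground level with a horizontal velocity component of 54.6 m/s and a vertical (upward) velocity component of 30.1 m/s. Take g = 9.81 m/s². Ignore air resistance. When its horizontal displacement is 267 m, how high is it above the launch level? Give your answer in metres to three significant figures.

29.9 m

x = vₓ t ⇒ t = 267/54.60 = 4.890 s.
Height: y = v_y0 t − ½ g t² = 30.10 × 4.890 − 4.905 × 4.890² = 147.2 − 117.3 = 29.90 m.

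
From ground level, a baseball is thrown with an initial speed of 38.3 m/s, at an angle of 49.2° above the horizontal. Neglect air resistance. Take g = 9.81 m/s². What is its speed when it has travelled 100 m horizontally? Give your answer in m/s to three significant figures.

Horizontal component vₓ = 38.30 cos 49.2° = 25.03 m/s; vertical v_y0 = 38.30 sin 49.2° = 28.99 m/s.
Time to reach x = 100 m: t = x/vₓ = 100/25.03 = 3.996 s.
Vertical velocity there: v_y = v_y0 − g t = 28.99 − 9.81 × 3.996 = −10.21 m/s.
Speed: √(vₓ² + v_y²) = √(25.03² + 10.21²) = 27.03 m/s.

27.0 m/s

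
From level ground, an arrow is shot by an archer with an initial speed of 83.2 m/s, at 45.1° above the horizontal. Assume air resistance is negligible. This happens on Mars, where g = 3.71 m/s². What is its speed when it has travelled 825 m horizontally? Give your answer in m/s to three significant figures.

vₓ = 83.20 cos 45.1° = 58.73 m/s; v_y0 = 83.20 sin 45.1° = 58.93 m/s.
Time to reach x = 825 m: t = x/vₓ = 825/58.73 = 14.05 s.
Vertical velocity there: v_y = v_y0 − g t = 58.93 − 3.71 × 14.05 = 6.817 m/s.
Speed: √(vₓ² + v_y²) = √(58.73² + 6.817²) = 59.12 m/s.

59.1 m/s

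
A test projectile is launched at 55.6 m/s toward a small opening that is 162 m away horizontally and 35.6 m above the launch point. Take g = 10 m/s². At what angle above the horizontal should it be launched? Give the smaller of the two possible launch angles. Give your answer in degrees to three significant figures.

Trajectory: y = x tanθ − g x² (1 + tan²θ)/(2v₀²). With x = 162, y = 35.6, v₀ = 55.6, g = 10.0:
42.45 tan²θ − 162 tanθ + (78.05) = 0.
tanθ = [162 ± √(162² − 4 × 42.45 × (78.05))] / (2 × 42.45) = (162 ± 114.0) / 84.89, giving tanθ = 0.5656 or 3.251.
θ = 29.49° or 72.90°; the smaller is 29.49°.

29.5°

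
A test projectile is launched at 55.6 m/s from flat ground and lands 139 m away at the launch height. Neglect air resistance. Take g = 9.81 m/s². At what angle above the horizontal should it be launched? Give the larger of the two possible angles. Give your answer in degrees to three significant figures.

R = v₀² sin 2θ / g gives sin 2θ = gR/v₀² = 9.81·139/55.6² = 0.4411.
2θ = 26.17° or 180° − 26.17° = 153.8°, so θ = 13.09° or 76.91°.
The larger angle is 76.91°.

76.9°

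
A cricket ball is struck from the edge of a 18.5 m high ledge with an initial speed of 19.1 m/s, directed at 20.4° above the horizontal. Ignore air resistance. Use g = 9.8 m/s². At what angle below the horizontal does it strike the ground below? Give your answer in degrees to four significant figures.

Components: vₓ = 19.10 cos 20.4° = 17.90 m/s, v_y0 = 19.10 sin 20.4° = 6.658 m/s.
Vertical motion (up positive, ground at y = 0): 4.900 t² − (6.658) t − 18.5 = 0, so t = (6.658 + √(6.658² + 2·9.80·18.5)) / 9.80 = (6.658 + 20.17) / 9.80 = 2.738 s.
At impact: v_y = v_y0 − g t = −20.17 m/s; vₓ = 17.90 m/s.
Angle below horizontal: arctan(|v_y|/vₓ) = arctan(20.17/17.90) = 48.41°.

48.41°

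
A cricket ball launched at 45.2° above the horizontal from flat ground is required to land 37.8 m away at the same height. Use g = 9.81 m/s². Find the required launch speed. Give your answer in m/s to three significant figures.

19.3 m/s

On level ground R = v₀² sin 2θ / g ⇒ v₀ = √(gR / sin 2θ).
v₀ = √(9.81 × 37.8 / sin 90.40°) = √(370.8 / 1.0000) = √370.83 = 19.26 m/s.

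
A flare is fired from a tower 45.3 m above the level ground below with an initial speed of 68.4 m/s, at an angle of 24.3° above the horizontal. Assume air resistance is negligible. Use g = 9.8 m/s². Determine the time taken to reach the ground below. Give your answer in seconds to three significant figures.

7.05 s

vₓ = 68.40 cos 24.3° = 62.34 m/s; v_y0 = 68.40 sin 24.3° = 28.15 m/s.
The projectile lands when y = 45.3 + (28.15) t − ½·9.80·t² = 0. Positive root: t = (28.15 + √(28.15² + 2·9.80·45.3)) / 9.80 = (28.15 + 40.99) / 9.80 = 7.055 s.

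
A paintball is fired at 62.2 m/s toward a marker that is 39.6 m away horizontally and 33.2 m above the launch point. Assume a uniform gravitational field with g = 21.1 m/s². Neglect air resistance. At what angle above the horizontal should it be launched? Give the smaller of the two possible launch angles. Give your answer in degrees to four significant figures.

Trajectory: y = x tanθ − g x² (1 + tan²θ)/(2v₀²). With x = 39.6, y = 33.2, v₀ = 62.2, g = 21.1:
4.276 tan²θ − 39.6 tanθ + (37.48) = 0.
tanθ = [39.6 ± √(39.6² − 4 × 4.276 × (37.48))] / (2 × 4.276) = (39.6 ± 30.45) / 8.552, giving tanθ = 1.070 or 8.190.
θ = 46.94° or 83.04°; the smaller is 46.94°.

46.94°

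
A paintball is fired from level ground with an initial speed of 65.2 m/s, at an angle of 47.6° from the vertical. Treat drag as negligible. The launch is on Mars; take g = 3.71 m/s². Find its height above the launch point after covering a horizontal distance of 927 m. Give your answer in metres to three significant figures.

159 m

Resolve: vₓ = 65.20 sin 47.6° = 48.15 m/s and v_y0 = 65.20 cos 47.6° = 43.96 m/s.
x = vₓ t ⇒ t = 927/48.15 = 19.25 s.
Height: y = v_y0 t − ½ g t² = 43.96 × 19.25 − 1.855 × 19.25² = 846.5 − 687.6 = 158.8 m.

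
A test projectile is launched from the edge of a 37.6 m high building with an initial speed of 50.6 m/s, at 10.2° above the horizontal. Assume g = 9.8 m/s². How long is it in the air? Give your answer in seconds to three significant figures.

3.83 s

Resolve: vₓ = 50.60 cos 10.2° = 49.80 m/s and v_y0 = 50.60 sin 10.2° = 8.960 m/s.
With up positive and y = 0 at the ground: y(t) = 37.6 + (8.960) t − 4.900 t². Setting y = 0 and taking the positive root: t = [8.960 + √(8.960² + 2·9.80·37.6)] / 9.80 = (8.960 + 28.59) / 9.80 = 3.831 s.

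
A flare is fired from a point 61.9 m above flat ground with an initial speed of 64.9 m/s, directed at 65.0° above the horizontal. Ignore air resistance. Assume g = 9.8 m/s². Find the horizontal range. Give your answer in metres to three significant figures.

vₓ = 64.90 cos 65.0° = 27.43 m/s; v_y0 = 64.90 sin 65.0° = 58.82 m/s.
With up positive and y = 0 at the ground: y(t) = 61.9 + (58.82) t − 4.900 t². Setting y = 0 and taking the positive root: t = [58.82 + √(58.82² + 2·9.80·61.9)] / 9.80 = (58.82 + 68.36) / 9.80 = 12.98 s.
Horizontal distance: R = vₓ t = 27.43 × 12.98 = 355.9 m.

356 m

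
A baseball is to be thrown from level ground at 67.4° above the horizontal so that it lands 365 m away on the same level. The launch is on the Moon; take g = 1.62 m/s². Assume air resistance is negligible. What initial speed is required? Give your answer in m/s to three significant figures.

Level-ground range: R = v₀² sin(2θ)/g, so v₀ = √(gR / sin 2θ).
v₀ = √(1.62 × 365 / sin 134.8°) = √(591.3 / 0.7096) = √833.32 = 28.87 m/s.

28.9 m/s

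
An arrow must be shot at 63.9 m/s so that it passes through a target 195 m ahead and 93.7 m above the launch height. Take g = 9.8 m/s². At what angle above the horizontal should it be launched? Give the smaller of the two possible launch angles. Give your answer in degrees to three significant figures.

Trajectory: y = x tanθ − g x² (1 + tan²θ)/(2v₀²). With x = 195, y = 93.7, v₀ = 63.9, g = 9.80:
45.63 tan²θ − 195 tanθ + (139.3) = 0.
tanθ = [195 ± √(195² − 4 × 45.63 × (139.3))] / (2 × 45.63) = (195 ± 112.2) / 91.26, giving tanθ = 0.9070 or 3.366.
θ = 42.21° or 73.46°; the smaller is 42.21°.

42.2°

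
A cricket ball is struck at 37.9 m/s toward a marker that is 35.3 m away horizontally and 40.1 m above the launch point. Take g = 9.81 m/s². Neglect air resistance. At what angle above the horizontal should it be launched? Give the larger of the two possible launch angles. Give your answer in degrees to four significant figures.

Trajectory: y = x tanθ − g x² (1 + tan²θ)/(2v₀²). With x = 35.3, y = 40.1, v₀ = 37.9, g = 9.81:
4.255 tan²θ − 35.3 tanθ + (44.36) = 0.
tanθ = [35.3 ± √(35.3² − 4 × 4.255 × (44.36))] / (2 × 4.255) = (35.3 ± 22.16) / 8.510, giving tanθ = 1.544 or 6.752.
θ = 57.07° or 81.58°; the larger is 81.58°.

81.58°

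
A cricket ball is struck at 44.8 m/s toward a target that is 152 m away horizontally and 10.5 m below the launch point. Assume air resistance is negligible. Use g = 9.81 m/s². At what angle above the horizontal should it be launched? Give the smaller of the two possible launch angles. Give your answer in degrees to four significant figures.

Trajectory: y = x tanθ − g x² (1 + tan²θ)/(2v₀²). With x = 152, y = −10.5, v₀ = 44.8, g = 9.81:
56.46 tan²θ − 152 tanθ + (45.96) = 0.
tanθ = [152 ± √(152² − 4 × 56.46 × (45.96))] / (2 × 56.46) = (152 ± 112.8) / 112.9, giving tanθ = 0.3472 or 2.345.
θ = 19.15° or 66.90°; the smaller is 19.15°.

19.15°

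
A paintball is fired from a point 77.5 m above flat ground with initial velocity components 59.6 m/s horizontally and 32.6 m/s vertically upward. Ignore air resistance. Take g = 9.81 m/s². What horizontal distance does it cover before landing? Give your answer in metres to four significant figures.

506.9 m

The projectile lands when y = 77.5 + (32.60) t − ½·9.81·t² = 0. Positive root: t = (32.60 + √(32.60² + 2·9.81·77.5)) / 9.81 = (32.60 + 50.83) / 9.81 = 8.504 s.
Horizontal distance: R = vₓ t = 59.60 × 8.504 = 506.9 m.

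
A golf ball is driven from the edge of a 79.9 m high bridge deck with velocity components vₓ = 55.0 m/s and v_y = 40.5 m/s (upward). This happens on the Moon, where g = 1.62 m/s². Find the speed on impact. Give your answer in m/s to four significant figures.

The projectile lands when y = 79.9 + (40.50) t − ½·1.62·t² = 0. Positive root: t = (40.50 + √(40.50² + 2·1.62·79.9)) / 1.62 = (40.50 + 43.58) / 1.62 = 51.90 s.
Vertical velocity at impact: v_y = v_y0 − g t = 40.50 − 1.62 × 51.90 = −43.58 m/s.
Speed: |v| = √(vₓ² + v_y²) = √(55.00² + 43.58²) = 70.17 m/s.

70.17 m/s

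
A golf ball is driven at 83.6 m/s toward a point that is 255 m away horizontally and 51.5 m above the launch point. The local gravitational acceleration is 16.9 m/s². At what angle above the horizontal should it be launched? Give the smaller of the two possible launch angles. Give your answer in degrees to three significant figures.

32.4°

Trajectory: y = x tanθ − g x² (1 + tan²θ)/(2v₀²). With x = 255, y = 51.5, v₀ = 83.6, g = 16.9:
78.62 tan²θ − 255 tanθ + (130.1) = 0.
tanθ = [255 ± √(255² − 4 × 78.62 × (130.1))] / (2 × 78.62) = (255 ± 155.3) / 157.2, giving tanθ = 0.6343 or 2.609.
θ = 32.39° or 69.03°; the smaller is 32.39°.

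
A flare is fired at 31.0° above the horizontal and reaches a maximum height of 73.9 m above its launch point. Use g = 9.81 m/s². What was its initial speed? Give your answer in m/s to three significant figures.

At the peak v_y = 0, so v_y0 = √(2gH) = √(2 × 9.81 × 73.9) = 38.08 m/s.
v_y0 = v₀ sin θ ⇒ v₀ = 38.08 / sin 31.0° = 73.93 m/s.

73.9 m/s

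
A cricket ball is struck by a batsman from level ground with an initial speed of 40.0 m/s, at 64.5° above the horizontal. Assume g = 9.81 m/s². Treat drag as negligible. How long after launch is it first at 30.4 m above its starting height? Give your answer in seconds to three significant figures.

0.970 s

vₓ = 40.00 cos 64.5° = 17.22 m/s; v_y0 = 40.00 sin 64.5° = 36.10 m/s.
Height y(t) = 36.10 t − 4.905 t² = 30.4 gives 4.905 t² − 36.10 t + 30.4 = 0.
t = [36.10 ± √(36.10² − 2·9.81·30.4)] / 9.81 = (36.10 ± 26.59) / 9.81, so t = 0.9698 s or t = 6.391 s.
The first (ascending) time is 0.9698 s.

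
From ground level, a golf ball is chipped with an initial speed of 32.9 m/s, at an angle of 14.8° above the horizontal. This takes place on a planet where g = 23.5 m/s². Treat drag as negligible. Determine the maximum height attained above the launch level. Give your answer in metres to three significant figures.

1.50 m

Components: vₓ = 32.90 cos 14.8° = 31.81 m/s, v_y0 = 32.90 sin 14.8° = 8.404 m/s.
At the apex v_y = 0, so H = v_y0²/(2g) = 8.404²/47.00 = 1.503 m.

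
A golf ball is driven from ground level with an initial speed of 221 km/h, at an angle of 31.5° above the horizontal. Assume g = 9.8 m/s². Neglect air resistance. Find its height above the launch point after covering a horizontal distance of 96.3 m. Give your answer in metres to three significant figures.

42.4 m

Convert: 221 km/h = 221/3.6 = 61.39 m/s.
vₓ = 61.39 cos 31.5° = 52.34 m/s; v_y0 = 61.39 sin 31.5° = 32.08 m/s.
At x = 96.3 m, t = x/vₓ = 96.3/52.34 = 1.840 s.
Height: y = v_y0 t − ½ g t² = 32.08 × 1.840 − 4.900 × 1.840² = 59.01 − 16.59 = 42.43 m.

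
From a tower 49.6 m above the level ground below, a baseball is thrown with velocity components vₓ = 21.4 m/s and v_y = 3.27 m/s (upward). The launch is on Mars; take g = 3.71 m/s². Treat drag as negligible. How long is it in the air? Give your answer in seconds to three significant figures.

With up positive and y = 0 at the ground: y(t) = 49.6 + (3.270) t − 1.855 t². Setting y = 0 and taking the positive root: t = [3.270 + √(3.270² + 2·3.71·49.6)] / 3.71 = (3.270 + 19.46) / 3.71 = 6.127 s.

6.13 s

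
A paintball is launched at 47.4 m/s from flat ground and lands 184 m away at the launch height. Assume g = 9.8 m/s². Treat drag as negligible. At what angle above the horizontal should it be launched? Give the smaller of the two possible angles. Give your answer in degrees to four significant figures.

R = v₀² sin 2θ / g gives sin 2θ = gR/v₀² = 9.80·184/47.4² = 0.8026.
2θ = 53.38° or 180° − 53.38° = 126.6°, so θ = 26.69° or 63.31°.
The smaller angle is 26.69°.

26.69°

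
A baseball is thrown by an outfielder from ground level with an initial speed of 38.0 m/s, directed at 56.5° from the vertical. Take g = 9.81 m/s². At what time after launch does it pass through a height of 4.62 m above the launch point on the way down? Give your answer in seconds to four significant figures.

Components: vₓ = 38.00 sin 56.5° = 31.69 m/s, v_y0 = 38.00 cos 56.5° = 20.97 m/s.
Require v_y0 t − ½ g t² = 4.62, i.e. 4.905 t² − 20.97 t + 4.62 = 0.
Quadratic formula: t = (20.97 ± √349.25) / 9.81 = (20.97 ± 18.69) / 9.81 → t = 0.2330 s or 4.043 s.
The descending-branch root is 4.043 s.

4.043 s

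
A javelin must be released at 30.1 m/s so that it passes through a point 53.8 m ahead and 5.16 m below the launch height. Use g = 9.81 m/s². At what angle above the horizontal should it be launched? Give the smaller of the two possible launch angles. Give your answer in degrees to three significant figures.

Trajectory: y = x tanθ − g x² (1 + tan²θ)/(2v₀²). With x = 53.8, y = −5.16, v₀ = 30.1, g = 9.81:
15.67 tan²θ − 53.8 tanθ + (10.51) = 0.
tanθ = [53.8 ± √(53.8² − 4 × 15.67 × (10.51))] / (2 × 15.67) = (53.8 ± 47.28) / 31.34, giving tanθ = 0.2079 or 3.225.
θ = 11.75° or 72.77°; the smaller is 11.75°.

11.7°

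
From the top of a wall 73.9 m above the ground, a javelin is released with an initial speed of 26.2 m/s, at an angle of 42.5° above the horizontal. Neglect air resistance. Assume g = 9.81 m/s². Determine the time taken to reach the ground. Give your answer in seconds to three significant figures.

6.08 s

Horizontal component vₓ = 26.20 cos 42.5° = 19.32 m/s; vertical v_y0 = 26.20 sin 42.5° = 17.70 m/s.
With up positive and y = 0 at the ground: y(t) = 73.9 + (17.70) t − 4.905 t². Setting y = 0 and taking the positive root: t = [17.70 + √(17.70² + 2·9.81·73.9)] / 9.81 = (17.70 + 41.99) / 9.81 = 6.085 s.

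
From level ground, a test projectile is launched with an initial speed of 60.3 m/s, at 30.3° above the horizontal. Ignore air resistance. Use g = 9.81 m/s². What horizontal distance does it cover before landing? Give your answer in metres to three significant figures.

323 m

Resolve: vₓ = 60.30 cos 30.3° = 52.06 m/s and v_y0 = 60.30 sin 30.3° = 30.42 m/s.
Flight time T = 2 v_y0 / g = 6.202 s.
Horizontal distance R = vₓ T = 52.06 × 6.202 = 322.9 m.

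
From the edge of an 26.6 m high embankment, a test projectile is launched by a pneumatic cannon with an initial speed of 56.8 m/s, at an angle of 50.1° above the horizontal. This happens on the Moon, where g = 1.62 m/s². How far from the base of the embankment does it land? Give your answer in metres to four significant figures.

1982 m

Resolve: vₓ = 56.80 cos 50.1° = 36.43 m/s and v_y0 = 56.80 sin 50.1° = 43.57 m/s.
With up positive and y = 0 at the ground: y(t) = 26.6 + (43.57) t − 0.8100 t². Setting y = 0 and taking the positive root: t = [43.57 + √(43.57² + 2·1.62·26.6)] / 1.62 = (43.57 + 44.55) / 1.62 = 54.40 s.
Horizontal distance: R = vₓ t = 36.43 × 54.40 = 1982 m.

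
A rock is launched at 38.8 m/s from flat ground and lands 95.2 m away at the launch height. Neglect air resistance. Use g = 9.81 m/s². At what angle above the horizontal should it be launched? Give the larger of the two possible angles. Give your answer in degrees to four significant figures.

Level-ground range R = v₀² sin(2θ)/g ⇒ sin(2θ) = gR/v₀² = 9.81 × 95.2 / 38.8² = 0.6204.
2θ = 38.34° or 180° − 38.34° = 141.7°, so θ = 19.17° or 70.83°.
The larger angle is 70.83°.

70.83°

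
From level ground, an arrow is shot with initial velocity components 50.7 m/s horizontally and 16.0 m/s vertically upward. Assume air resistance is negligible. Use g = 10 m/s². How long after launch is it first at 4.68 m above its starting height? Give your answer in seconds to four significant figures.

Require v_y0 t − ½ g t² = 4.68, i.e. 5.000 t² − 16.00 t + 4.68 = 0.
Quadratic formula: t = (16.00 ± √162.40) / 10.0 = (16.00 ± 12.74) / 10.0 → t = 0.3256 s or 2.874 s.
The first (ascending) time is 0.3256 s.

0.3256 s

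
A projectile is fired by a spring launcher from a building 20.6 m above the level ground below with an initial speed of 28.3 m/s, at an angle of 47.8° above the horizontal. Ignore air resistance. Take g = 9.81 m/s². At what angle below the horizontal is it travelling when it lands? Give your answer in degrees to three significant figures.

vₓ = 28.30 cos 47.8° = 19.01 m/s; v_y0 = 28.30 sin 47.8° = 20.96 m/s.
With up positive and y = 0 at the ground: y(t) = 20.6 + (20.96) t − 4.905 t². Setting y = 0 and taking the positive root: t = [20.96 + √(20.96² + 2·9.81·20.6)] / 9.81 = (20.96 + 29.05) / 9.81 = 5.098 s.
At impact: v_y = v_y0 − g t = −29.05 m/s; vₓ = 19.01 m/s.
Angle below horizontal: arctan(|v_y|/vₓ) = arctan(29.05/19.01) = 56.80°.

56.8°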